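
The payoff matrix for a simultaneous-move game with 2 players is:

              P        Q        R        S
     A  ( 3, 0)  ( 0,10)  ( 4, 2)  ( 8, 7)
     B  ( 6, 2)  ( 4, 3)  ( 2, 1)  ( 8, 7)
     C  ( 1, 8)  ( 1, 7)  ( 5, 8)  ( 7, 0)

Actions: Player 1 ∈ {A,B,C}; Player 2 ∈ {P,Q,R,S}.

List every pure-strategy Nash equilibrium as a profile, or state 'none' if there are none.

PSNE = {(B,S), (C,R)}

(A,P): not NE [P1→B gives 6>3; P2→Q gives 10>0]
(A,Q): not NE [P1→B gives 4>0]
(A,R): not NE [P1→C gives 5>4; P2→Q gives 10>2]
(A,S): not NE [P2→Q gives 10>7]
(B,P): not NE [P2→S gives 7>2]
(B,Q): not NE [P2→S gives 7>3]
(B,R): not NE [P1→C gives 5>2; P2→S gives 7>1]
(B,S): NE
(C,P): not NE [P1→B gives 6>1]
(C,Q): not NE [P1→B gives 4>1; P2→R gives 8>7]
(C,R): NE
(C,S): not NE [P1→B gives 8>7; P2→R gives 8>0]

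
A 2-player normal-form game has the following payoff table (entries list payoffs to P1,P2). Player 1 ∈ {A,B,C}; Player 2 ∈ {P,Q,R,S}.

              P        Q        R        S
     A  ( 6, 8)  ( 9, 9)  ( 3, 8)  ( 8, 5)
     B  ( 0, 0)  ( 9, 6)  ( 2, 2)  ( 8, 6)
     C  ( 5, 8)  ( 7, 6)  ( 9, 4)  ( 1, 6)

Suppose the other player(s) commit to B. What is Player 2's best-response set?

P2 best: {Q,S}

u_2(P vs B) = 0
u_2(Q vs B) = 6
u_2(R vs B) = 2
u_2(S vs B) = 6
max payoff 6 at {Q,S}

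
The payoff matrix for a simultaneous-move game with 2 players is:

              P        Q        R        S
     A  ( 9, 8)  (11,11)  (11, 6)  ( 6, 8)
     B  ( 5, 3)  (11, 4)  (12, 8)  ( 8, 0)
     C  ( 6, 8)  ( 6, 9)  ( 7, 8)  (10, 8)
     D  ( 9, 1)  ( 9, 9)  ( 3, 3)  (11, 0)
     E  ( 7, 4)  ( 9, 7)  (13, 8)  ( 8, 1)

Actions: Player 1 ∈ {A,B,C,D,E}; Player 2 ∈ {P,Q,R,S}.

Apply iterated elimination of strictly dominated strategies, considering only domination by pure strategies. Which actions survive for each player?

Survivors P1:{A,B,E} P2:{Q,R}

P2 drop P (Q beats it: A:11>8 B:4>3 C:9>8 D:9>1 E:7>4)
P2 drop S (Q beats it: A:11>8 B:4>0 C:9>8 D:9>0 E:7>1)
P1 drop C (A beats it: Q:11>6 R:11>7)
P1 drop D (A beats it: Q:11>9 R:11>3)
P1→{A,B,E} P2→{Q,R}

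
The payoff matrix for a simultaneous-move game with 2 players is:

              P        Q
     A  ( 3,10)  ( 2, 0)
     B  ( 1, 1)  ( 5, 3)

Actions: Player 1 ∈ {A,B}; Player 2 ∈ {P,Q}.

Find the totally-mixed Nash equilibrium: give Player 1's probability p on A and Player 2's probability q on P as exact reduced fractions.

P1 indiff ⇒ q·3+(1-q)·2 = q·1+(1-q)·5 ⇒ q(2) = (1-q)(3) ⇒ q = 3/5
P2 indiff ⇒ p·10+(1-p)·1 = p·0+(1-p)·3 ⇒ p(10) = (1-p)(2) ⇒ p = 1/6

p=1/6, q=3/5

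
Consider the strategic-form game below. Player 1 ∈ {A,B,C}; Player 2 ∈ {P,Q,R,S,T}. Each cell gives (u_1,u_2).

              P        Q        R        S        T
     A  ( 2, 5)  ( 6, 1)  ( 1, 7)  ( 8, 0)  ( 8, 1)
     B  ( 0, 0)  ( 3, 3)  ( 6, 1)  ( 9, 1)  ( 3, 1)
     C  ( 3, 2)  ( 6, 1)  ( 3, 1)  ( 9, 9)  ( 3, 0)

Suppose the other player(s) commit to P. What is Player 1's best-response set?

u_1(A vs P) = 2
u_1(B vs P) = 0
u_1(C vs P) = 3
max payoff 3 at {C}

argmax u_1 = {C}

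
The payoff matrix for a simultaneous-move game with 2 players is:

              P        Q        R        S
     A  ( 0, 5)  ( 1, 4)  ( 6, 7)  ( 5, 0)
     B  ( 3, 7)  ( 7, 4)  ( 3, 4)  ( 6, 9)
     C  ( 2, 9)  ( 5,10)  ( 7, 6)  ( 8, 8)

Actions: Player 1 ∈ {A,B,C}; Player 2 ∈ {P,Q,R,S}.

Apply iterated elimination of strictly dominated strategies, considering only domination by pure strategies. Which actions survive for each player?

P1 drop A (C beats it: P:2>0 Q:5>1 R:7>6 S:8>5)
P2 drop R (P beats it: B:7>4 C:9>6)
P1→{B,C} P2→{P,Q,S}

Survivors P1:{B,C} P2:{P,Q,S}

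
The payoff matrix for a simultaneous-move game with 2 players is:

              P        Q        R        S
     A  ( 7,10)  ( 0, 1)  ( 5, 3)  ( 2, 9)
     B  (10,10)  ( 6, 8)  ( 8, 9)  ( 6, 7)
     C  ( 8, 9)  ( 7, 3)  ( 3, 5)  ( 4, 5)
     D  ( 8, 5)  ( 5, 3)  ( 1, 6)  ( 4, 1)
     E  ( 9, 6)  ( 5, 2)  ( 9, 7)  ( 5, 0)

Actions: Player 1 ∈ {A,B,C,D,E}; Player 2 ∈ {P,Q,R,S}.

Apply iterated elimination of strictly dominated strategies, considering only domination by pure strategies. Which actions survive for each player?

P1 drop A (B beats it: P:10>7 Q:6>0 R:8>5 S:6>2)
P1 drop D (B beats it: P:10>8 Q:6>5 R:8>1 S:6>4)
P2 drop Q (P beats it: B:10>8 C:9>3 E:6>2)
P1 drop C (B beats it: P:10>8 R:8>3 S:6>4)
P2 drop S (P beats it: B:10>7 E:6>0)
P1→{B,E} P2→{P,R}

Remaining: P1:{B,E} P2:{P,R}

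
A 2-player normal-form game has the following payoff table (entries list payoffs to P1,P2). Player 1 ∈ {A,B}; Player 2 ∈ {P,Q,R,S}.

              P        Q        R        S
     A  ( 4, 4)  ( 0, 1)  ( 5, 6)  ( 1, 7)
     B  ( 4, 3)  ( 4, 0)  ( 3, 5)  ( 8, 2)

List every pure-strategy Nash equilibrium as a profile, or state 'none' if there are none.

PSNE: ∅

(A,P): not NE [P2→S gives 7>4]
(A,Q): not NE [P1→B gives 4>0; P2→S gives 7>1]
(A,R): not NE [P2→S gives 7>6]
(A,S): not NE [P1→B gives 8>1]
(B,P): not NE [P2→R gives 5>3]
(B,Q): not NE [P2→R gives 5>0]
(B,R): not NE [P1→A gives 5>3]
(B,S): not NE [P2→R gives 5>2]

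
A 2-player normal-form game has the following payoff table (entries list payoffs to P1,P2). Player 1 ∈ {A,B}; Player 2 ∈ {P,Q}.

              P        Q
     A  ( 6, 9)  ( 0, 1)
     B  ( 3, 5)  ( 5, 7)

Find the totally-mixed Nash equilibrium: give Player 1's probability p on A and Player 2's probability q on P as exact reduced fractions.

(p,q) = (1/5, 5/8)

P1 indiff ⇒ q·6+(1-q)·0 = q·3+(1-q)·5 ⇒ q(3) = (1-q)(5) ⇒ q = 5/8
P2 indiff ⇒ p·9+(1-p)·5 = p·1+(1-p)·7 ⇒ p(8) = (1-p)(2) ⇒ p = 1/5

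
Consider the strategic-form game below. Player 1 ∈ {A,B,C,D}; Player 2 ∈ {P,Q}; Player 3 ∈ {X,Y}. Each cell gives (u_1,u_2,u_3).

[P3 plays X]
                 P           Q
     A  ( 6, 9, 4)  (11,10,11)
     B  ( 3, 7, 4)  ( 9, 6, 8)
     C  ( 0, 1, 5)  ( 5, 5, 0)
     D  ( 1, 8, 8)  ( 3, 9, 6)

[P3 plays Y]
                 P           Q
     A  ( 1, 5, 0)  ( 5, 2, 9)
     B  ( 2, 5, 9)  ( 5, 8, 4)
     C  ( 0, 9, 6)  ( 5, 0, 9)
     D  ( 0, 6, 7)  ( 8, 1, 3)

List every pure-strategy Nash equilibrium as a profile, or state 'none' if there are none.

Nash profiles: (A,Q,X)

(A,P,X): not NE [P2→Q gives 10>9]
(A,P,Y): not NE [P1→B gives 2>1; P3→X gives 4>0]
(A,Q,X): NE
(A,Q,Y): not NE [P1→D gives 8>5; P2→P gives 5>2; P3→X gives 11>9]
(B,P,X): not NE [P1→A gives 6>3; P3→Y gives 9>4]
(B,P,Y): not NE [P2→Q gives 8>5]
(B,Q,X): not NE [P1→A gives 11>9; P2→P gives 7>6]
(B,Q,Y): not NE [P1→D gives 8>5; P3→X gives 8>4]
(C,P,X): not NE [P1→A gives 6>0; P2→Q gives 5>1; P3→Y gives 6>5]
(C,P,Y): not NE [P1→B gives 2>0]
(C,Q,X): not NE [P1→A gives 11>5; P3→Y gives 9>0]
(C,Q,Y): not NE [P1→D gives 8>5; P2→P gives 9>0]
(D,P,X): not NE [P1→A gives 6>1; P2→Q gives 9>8]
(D,P,Y): not NE [P1→B gives 2>0; P3→X gives 8>7]
(D,Q,X): not NE [P1→A gives 11>3]
(D,Q,Y): not NE [P2→P gives 6>1; P3→X gives 6>3]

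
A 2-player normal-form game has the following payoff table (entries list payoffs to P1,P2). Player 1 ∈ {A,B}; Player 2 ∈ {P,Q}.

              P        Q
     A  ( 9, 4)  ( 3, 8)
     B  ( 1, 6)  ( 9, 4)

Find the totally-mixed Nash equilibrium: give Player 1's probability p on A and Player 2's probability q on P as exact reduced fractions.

P1 indiff ⇒ q·9+(1-q)·3 = q·1+(1-q)·9 ⇒ q(8) = (1-q)(6) ⇒ q = 3/7
P2 indiff ⇒ p·4+(1-p)·6 = p·8+(1-p)·4 ⇒ p(-4) = (1-p)(-2) ⇒ p = 1/3

(p,q) = (1/3, 3/7)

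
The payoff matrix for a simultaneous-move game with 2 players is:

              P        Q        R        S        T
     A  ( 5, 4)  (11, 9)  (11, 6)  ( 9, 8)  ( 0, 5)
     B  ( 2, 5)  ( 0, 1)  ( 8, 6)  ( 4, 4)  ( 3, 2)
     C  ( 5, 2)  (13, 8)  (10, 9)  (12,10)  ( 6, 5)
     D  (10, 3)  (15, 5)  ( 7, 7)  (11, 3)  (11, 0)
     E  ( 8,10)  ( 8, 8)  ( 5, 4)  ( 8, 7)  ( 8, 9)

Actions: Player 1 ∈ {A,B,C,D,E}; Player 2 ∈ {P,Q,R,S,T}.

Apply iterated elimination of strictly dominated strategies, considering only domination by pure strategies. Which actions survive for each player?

P1 drop B (C beats it: P:5>2 Q:13>0 R:10>8 S:12>4 T:6>3)
P1 drop E (D beats it: P:10>8 Q:15>8 R:7>5 S:11>8 T:11>8)
P2 drop P (Q beats it: A:9>4 C:8>2 D:5>3)
P2 drop T (Q beats it: A:9>5 C:8>5 D:5>0)
P1→{A,C,D} P2→{Q,R,S}

Remaining: P1:{A,C,D} P2:{Q,R,S}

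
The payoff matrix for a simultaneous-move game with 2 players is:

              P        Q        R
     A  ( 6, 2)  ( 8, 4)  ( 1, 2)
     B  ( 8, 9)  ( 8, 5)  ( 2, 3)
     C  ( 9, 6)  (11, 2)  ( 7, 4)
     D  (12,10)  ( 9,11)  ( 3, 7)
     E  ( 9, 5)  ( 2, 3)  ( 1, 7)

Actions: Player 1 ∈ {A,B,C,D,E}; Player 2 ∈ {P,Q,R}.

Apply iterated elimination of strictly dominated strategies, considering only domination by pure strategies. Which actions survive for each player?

Survivors P1:{C,D} P2:{P,Q}

P1 drop A (C beats it: P:9>6 Q:11>8 R:7>1)
P1 drop B (C beats it: P:9>8 Q:11>8 R:7>2)
P1 drop E (D beats it: P:12>9 Q:9>2 R:3>1)
P2 drop R (P beats it: C:6>4 D:10>7)
P1→{C,D} P2→{P,Q}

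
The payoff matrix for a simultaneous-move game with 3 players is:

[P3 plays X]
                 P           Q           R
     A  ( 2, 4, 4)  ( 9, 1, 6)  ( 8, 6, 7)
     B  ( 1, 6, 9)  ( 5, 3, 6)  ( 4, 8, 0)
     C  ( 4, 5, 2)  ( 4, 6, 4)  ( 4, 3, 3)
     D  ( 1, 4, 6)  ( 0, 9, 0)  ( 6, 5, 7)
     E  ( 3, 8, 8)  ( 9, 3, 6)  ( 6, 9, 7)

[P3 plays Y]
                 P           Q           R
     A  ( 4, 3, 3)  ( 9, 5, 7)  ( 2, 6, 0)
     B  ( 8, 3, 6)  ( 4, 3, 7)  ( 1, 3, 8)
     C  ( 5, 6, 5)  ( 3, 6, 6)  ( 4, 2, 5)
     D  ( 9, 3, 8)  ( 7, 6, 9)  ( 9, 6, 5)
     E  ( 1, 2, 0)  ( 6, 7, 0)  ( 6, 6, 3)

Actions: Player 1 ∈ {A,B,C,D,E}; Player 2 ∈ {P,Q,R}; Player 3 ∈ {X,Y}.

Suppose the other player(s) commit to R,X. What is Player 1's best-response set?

u_1(A vs R,X) = 8
u_1(B vs R,X) = 4
u_1(C vs R,X) = 4
u_1(D vs R,X) = 6
u_1(E vs R,X) = 6
max payoff 8 at {A}

argmax u_1 = {A}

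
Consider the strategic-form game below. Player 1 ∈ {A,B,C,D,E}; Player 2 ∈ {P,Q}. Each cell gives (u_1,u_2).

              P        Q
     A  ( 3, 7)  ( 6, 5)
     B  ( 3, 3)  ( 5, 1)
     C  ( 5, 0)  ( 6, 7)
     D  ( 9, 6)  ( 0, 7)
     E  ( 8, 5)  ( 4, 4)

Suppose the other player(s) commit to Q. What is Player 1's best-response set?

argmax u_1 = {A,C}

u_1(A vs Q) = 6
u_1(B vs Q) = 5
u_1(C vs Q) = 6
u_1(D vs Q) = 0
u_1(E vs Q) = 4
max payoff 6 at {A,C}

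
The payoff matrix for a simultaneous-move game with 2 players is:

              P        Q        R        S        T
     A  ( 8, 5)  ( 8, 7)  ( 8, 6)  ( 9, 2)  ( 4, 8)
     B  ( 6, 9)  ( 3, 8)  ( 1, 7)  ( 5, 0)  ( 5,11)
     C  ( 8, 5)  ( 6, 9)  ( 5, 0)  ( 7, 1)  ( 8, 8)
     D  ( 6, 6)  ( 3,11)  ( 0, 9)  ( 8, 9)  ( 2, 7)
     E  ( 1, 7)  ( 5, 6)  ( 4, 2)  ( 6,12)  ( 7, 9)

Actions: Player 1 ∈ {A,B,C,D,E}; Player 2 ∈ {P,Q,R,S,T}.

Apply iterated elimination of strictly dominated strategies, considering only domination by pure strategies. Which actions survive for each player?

Survivors P1:{A,C} P2:{Q,T}

P1 drop B (C beats it: P:8>6 Q:6>3 R:5>1 S:7>5 T:8>5)
P1 drop D (A beats it: P:8>6 Q:8>3 R:8>0 S:9>8 T:4>2)
P1 drop E (C beats it: P:8>1 Q:6>5 R:5>4 S:7>6 T:8>7)
P2 drop P (Q beats it: A:7>5 C:9>5)
P2 drop R (Q beats it: A:7>6 C:9>0)
P2 drop S (Q beats it: A:7>2 C:9>1)
P1→{A,C} P2→{Q,T}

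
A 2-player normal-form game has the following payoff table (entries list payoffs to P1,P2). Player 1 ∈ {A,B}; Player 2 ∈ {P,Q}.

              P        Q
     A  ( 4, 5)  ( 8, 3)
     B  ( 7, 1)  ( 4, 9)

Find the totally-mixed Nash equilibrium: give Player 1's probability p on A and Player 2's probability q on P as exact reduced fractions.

P1 indiff ⇒ q·4+(1-q)·8 = q·7+(1-q)·4 ⇒ q(-3) = (1-q)(-4) ⇒ q = 4/7
P2 indiff ⇒ p·5+(1-p)·1 = p·3+(1-p)·9 ⇒ p(2) = (1-p)(8) ⇒ p = 4/5

p=4/5, q=4/7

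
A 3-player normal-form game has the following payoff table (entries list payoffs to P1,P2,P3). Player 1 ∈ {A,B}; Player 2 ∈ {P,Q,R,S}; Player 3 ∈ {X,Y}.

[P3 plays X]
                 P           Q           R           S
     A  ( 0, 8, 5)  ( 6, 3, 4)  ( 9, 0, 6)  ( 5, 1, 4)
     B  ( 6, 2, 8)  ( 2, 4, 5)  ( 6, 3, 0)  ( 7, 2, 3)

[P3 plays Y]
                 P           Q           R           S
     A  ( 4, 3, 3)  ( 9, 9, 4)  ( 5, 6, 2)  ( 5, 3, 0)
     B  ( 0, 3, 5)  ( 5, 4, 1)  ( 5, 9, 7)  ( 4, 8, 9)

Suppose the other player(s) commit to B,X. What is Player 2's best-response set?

BR_2 = {Q}

u_2(P vs B,X) = 2
u_2(Q vs B,X) = 4
u_2(R vs B,X) = 3
u_2(S vs B,X) = 2
max payoff 4 at {Q}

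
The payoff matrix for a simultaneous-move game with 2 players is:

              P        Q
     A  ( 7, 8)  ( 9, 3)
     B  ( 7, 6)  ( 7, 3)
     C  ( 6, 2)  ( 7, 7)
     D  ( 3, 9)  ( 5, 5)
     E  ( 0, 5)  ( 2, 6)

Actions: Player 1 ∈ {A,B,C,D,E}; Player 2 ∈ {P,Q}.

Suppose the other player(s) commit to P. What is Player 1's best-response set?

u_1(A vs P) = 7
u_1(B vs P) = 7
u_1(C vs P) = 6
u_1(D vs P) = 3
u_1(E vs P) = 0
max payoff 7 at {A,B}

P1 best: {A,B}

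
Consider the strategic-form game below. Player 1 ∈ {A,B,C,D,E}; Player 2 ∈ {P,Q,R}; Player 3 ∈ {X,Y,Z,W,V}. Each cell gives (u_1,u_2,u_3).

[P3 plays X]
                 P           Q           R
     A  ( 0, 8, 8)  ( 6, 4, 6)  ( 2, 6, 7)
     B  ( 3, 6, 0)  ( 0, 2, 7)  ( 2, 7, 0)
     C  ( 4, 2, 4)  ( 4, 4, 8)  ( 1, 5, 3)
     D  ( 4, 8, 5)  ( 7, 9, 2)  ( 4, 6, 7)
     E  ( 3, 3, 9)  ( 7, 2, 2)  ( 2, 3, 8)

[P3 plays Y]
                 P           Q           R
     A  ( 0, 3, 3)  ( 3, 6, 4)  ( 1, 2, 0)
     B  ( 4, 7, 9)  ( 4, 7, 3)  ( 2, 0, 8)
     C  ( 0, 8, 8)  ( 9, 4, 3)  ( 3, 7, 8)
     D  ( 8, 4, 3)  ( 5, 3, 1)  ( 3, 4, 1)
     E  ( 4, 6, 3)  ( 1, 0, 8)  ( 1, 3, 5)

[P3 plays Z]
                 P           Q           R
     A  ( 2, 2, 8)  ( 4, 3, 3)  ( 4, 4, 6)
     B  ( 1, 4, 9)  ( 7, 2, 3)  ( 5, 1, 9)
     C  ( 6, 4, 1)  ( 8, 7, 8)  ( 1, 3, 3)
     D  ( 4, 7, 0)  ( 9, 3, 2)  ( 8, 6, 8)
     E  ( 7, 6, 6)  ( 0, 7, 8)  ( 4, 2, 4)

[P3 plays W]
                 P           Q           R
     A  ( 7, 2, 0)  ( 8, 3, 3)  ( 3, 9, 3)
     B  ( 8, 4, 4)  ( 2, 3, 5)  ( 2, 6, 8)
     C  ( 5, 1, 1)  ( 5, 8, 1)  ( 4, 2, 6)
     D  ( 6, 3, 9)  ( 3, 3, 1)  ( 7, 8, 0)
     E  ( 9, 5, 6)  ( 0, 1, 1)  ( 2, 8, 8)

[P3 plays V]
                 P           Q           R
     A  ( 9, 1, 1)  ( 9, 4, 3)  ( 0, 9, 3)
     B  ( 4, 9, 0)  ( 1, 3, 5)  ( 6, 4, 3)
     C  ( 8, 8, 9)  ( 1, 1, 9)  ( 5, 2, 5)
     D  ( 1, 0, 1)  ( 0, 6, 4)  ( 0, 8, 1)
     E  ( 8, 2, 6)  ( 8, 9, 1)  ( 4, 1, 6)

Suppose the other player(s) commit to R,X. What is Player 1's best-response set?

BR_1 = {D}

u_1(A vs R,X) = 2
u_1(B vs R,X) = 2
u_1(C vs R,X) = 1
u_1(D vs R,X) = 4
u_1(E vs R,X) = 2
max payoff 4 at {D}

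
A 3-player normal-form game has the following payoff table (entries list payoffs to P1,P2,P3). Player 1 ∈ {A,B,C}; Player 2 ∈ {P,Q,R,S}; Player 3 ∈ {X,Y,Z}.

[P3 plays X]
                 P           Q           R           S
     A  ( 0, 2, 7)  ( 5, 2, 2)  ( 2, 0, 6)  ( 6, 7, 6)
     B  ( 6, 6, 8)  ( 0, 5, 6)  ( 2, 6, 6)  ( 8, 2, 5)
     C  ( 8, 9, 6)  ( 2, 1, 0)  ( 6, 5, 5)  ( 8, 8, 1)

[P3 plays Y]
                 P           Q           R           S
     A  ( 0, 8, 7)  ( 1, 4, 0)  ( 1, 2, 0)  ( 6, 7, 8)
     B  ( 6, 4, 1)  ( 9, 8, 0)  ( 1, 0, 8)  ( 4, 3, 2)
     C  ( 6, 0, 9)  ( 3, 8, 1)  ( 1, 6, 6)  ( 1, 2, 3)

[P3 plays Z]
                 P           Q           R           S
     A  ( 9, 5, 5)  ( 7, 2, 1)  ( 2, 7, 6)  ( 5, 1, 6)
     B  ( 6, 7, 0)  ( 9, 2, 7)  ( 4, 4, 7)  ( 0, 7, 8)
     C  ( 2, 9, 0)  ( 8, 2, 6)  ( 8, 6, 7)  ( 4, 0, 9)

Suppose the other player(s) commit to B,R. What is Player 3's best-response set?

u_3(X vs B,R) = 6
u_3(Y vs B,R) = 8
u_3(Z vs B,R) = 7
max payoff 8 at {Y}

P3 best: {Y}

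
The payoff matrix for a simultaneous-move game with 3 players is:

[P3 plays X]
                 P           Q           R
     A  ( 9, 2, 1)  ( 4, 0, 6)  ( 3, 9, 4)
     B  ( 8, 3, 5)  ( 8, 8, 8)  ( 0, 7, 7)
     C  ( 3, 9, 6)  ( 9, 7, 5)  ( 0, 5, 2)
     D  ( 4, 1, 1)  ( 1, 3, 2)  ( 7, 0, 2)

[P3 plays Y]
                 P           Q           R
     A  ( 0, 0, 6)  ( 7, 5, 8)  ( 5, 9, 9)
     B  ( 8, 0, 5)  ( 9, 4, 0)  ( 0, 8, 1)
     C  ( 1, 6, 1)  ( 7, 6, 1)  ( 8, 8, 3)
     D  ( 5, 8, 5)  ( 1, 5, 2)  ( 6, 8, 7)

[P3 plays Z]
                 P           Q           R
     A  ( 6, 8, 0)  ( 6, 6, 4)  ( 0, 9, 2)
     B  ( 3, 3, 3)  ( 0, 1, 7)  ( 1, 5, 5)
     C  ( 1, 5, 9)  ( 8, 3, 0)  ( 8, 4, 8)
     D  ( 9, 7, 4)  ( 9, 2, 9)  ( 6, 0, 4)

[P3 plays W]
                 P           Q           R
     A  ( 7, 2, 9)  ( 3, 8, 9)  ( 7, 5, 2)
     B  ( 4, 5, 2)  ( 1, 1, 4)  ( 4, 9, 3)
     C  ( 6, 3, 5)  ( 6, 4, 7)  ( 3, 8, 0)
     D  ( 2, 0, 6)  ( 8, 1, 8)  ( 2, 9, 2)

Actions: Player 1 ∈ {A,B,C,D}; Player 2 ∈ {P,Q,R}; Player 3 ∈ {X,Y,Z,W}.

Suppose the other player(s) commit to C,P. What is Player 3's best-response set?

u_3(X vs C,P) = 6
u_3(Y vs C,P) = 1
u_3(Z vs C,P) = 9
u_3(W vs C,P) = 5
max payoff 9 at {Z}

P3 best: {Z}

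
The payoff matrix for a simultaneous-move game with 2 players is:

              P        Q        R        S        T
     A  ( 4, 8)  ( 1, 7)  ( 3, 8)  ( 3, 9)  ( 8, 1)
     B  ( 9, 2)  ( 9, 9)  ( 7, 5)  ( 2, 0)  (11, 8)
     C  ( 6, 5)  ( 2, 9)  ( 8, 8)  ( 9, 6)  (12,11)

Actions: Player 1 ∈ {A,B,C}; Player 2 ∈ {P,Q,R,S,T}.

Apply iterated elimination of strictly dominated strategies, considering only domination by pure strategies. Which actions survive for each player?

P1 drop A (C beats it: P:6>4 Q:2>1 R:8>3 S:9>3 T:12>8)
P2 drop P (Q beats it: B:9>2 C:9>5)
P2 drop R (Q beats it: B:9>5 C:9>8)
P2 drop S (Q beats it: B:9>0 C:9>6)
P1→{B,C} P2→{Q,T}

Survivors P1:{B,C} P2:{Q,T}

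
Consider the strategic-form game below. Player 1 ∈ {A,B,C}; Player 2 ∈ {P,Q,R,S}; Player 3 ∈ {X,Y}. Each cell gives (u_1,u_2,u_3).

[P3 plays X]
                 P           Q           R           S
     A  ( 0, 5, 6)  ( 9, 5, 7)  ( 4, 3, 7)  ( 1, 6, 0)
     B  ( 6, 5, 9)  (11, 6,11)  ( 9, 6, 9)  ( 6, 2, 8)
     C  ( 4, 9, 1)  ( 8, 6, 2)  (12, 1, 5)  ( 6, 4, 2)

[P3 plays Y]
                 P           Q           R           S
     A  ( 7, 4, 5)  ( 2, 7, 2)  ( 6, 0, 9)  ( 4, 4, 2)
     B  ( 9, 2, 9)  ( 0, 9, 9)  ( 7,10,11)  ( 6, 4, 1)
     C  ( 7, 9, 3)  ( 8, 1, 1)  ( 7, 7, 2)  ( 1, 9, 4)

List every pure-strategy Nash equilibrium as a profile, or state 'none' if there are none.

NE set: (B,Q,X), (B,R,Y)

(A,P,X): not NE [P1→B gives 6>0; P2→S gives 6>5]
(A,P,Y): not NE [P1→B gives 9>7; P2→Q gives 7>4; P3→X gives 6>5]
(A,Q,X): not NE [P1→B gives 11>9; P2→S gives 6>5]
(A,Q,Y): not NE [P1→C gives 8>2; P3→X gives 7>2]
(A,R,X): not NE [P1→C gives 12>4; P2→S gives 6>3; P3→Y gives 9>7]
(A,R,Y): not NE [P1→C gives 7>6; P2→Q gives 7>0]
(A,S,X): not NE [P1→C gives 6>1; P3→Y gives 2>0]
(A,S,Y): not NE [P1→B gives 6>4; P2→Q gives 7>4]
(B,P,X): not NE [P2→R gives 6>5]
(B,P,Y): not NE [P2→R gives 10>2]
(B,Q,X): NE
(B,Q,Y): not NE [P1→C gives 8>0; P2→R gives 10>9; P3→X gives 11>9]
(B,R,X): not NE [P1→C gives 12>9; P3→Y gives 11>9]
(B,R,Y): NE
(B,S,X): not NE [P2→R gives 6>2]
(B,S,Y): not NE [P2→R gives 10>4; P3→X gives 8>1]
(C,P,X): not NE [P1→B gives 6>4; P3→Y gives 3>1]
(C,P,Y): not NE [P1→B gives 9>7]
(C,Q,X): not NE [P1→B gives 11>8; P2→P gives 9>6]
(C,Q,Y): not NE [P2→S gives 9>1; P3→X gives 2>1]
(C,R,X): not NE [P2→P gives 9>1]
(C,R,Y): not NE [P2→S gives 9>7; P3→X gives 5>2]
(C,S,X): not NE [P2→P gives 9>4; P3→Y gives 4>2]
(C,S,Y): not NE [P1→B gives 6>1]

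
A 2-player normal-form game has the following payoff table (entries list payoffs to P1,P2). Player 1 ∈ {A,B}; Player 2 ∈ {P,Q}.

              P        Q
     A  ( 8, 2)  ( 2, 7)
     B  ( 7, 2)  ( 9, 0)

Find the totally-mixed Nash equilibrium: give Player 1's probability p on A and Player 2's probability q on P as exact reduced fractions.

(p,q) = (2/7, 7/8)

P1 indiff ⇒ q·8+(1-q)·2 = q·7+(1-q)·9 ⇒ q(1) = (1-q)(7) ⇒ q = 7/8
P2 indiff ⇒ p·2+(1-p)·2 = p·7+(1-p)·0 ⇒ p(-5) = (1-p)(-2) ⇒ p = 2/7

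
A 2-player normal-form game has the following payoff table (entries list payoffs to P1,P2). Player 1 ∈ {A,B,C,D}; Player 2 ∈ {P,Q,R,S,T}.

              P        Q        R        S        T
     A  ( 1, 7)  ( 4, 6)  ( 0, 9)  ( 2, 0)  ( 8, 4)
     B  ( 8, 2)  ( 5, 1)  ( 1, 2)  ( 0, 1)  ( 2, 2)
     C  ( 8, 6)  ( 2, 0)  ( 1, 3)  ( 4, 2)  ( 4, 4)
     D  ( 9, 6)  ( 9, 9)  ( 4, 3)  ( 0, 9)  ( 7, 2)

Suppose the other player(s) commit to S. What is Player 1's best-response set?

argmax u_1 = {C}

u_1(A vs S) = 2
u_1(B vs S) = 0
u_1(C vs S) = 4
u_1(D vs S) = 0
max payoff 4 at {C}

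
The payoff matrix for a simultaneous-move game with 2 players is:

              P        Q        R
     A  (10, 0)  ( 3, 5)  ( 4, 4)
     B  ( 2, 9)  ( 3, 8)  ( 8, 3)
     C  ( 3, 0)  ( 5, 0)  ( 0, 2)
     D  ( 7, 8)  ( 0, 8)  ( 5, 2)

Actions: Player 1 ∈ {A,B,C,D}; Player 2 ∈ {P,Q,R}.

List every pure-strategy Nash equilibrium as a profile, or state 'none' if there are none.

(A,P): not NE [P2→Q gives 5>0]
(A,Q): not NE [P1→C gives 5>3]
(A,R): not NE [P1→B gives 8>4; P2→Q gives 5>4]
(B,P): not NE [P1→A gives 10>2]
(B,Q): not NE [P1→C gives 5>3; P2→P gives 9>8]
(B,R): not NE [P2→P gives 9>3]
(C,P): not NE [P1→A gives 10>3; P2→R gives 2>0]
(C,Q): not NE [P2→R gives 2>0]
(C,R): not NE [P1→B gives 8>0]
(D,P): not NE [P1→A gives 10>7]
(D,Q): not NE [P1→C gives 5>0]
(D,R): not NE [P1→B gives 8>5; P2→Q gives 8>2]

PSNE: ∅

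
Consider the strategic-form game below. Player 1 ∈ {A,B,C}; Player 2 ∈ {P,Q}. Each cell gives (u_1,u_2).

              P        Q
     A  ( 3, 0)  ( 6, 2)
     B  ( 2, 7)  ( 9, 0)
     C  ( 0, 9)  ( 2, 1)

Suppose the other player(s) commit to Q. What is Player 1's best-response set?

u_1(A vs Q) = 6
u_1(B vs Q) = 9
u_1(C vs Q) = 2
max payoff 9 at {B}

BR_1 = {B}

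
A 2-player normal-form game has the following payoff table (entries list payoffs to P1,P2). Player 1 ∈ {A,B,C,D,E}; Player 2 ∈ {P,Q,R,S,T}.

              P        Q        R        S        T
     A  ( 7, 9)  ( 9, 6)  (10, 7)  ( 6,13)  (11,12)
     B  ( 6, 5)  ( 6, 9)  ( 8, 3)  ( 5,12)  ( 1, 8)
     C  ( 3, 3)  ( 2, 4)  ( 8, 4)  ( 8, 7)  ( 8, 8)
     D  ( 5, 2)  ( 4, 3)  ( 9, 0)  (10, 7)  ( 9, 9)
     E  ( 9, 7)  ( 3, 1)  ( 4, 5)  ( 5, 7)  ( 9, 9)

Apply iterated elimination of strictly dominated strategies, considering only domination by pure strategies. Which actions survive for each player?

Survivors P1:{A,D} P2:{S,T}

P1 drop B (A beats it: P:7>6 Q:9>6 R:10>8 S:6>5 T:11>1)
P1 drop C (D beats it: P:5>3 Q:4>2 R:9>8 S:10>8 T:9>8)
P2 drop P (T beats it: A:12>9 D:9>2 E:9>7)
P1 drop E (A beats it: Q:9>3 R:10>4 S:6>5 T:11>9)
P2 drop Q (S beats it: A:13>6 D:7>3)
P2 drop R (S beats it: A:13>7 D:7>0)
P1→{A,D} P2→{S,T}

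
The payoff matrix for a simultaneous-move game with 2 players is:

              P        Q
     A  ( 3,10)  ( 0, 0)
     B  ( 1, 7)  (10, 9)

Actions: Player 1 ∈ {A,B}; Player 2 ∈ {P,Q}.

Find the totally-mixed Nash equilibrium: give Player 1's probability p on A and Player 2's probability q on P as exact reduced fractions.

P1 indiff ⇒ q·3+(1-q)·0 = q·1+(1-q)·10 ⇒ q(2) = (1-q)(10) ⇒ q = 5/6
P2 indiff ⇒ p·10+(1-p)·7 = p·0+(1-p)·9 ⇒ p(10) = (1-p)(2) ⇒ p = 1/6

P1 mixes 1/6 on A; P2 mixes 5/6 on P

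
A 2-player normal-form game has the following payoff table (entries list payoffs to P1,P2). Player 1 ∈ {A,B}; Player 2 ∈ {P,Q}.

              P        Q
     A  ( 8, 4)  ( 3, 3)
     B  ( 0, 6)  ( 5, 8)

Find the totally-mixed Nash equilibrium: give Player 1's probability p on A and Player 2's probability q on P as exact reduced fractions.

P1 indiff ⇒ q·8+(1-q)·3 = q·0+(1-q)·5 ⇒ q(8) = (1-q)(2) ⇒ q = 1/5
P2 indiff ⇒ p·4+(1-p)·6 = p·3+(1-p)·8 ⇒ p(1) = (1-p)(2) ⇒ p = 2/3

p=2/3, q=1/5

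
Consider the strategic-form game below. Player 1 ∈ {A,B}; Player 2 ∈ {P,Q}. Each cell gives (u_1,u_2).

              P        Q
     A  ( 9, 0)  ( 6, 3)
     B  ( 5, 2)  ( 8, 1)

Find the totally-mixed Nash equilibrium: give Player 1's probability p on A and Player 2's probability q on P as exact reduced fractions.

P1 indiff ⇒ q·9+(1-q)·6 = q·5+(1-q)·8 ⇒ q(4) = (1-q)(2) ⇒ q = 1/3
P2 indiff ⇒ p·0+(1-p)·2 = p·3+(1-p)·1 ⇒ p(-3) = (1-p)(-1) ⇒ p = 1/4

(p,q) = (1/4, 1/3)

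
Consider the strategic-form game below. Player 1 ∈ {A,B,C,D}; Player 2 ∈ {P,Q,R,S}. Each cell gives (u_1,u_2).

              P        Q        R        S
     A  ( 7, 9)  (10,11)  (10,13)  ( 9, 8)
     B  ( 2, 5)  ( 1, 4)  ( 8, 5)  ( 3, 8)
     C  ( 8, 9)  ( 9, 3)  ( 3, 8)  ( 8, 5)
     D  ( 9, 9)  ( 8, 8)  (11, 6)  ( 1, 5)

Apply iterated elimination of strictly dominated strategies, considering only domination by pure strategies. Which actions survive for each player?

P1 drop B (A beats it: P:7>2 Q:10>1 R:10>8 S:9>3)
P2 drop S (P beats it: A:9>8 C:9>5 D:9>5)
P1→{A,C,D} P2→{P,Q,R}

Survivors P1:{A,C,D} P2:{P,Q,R}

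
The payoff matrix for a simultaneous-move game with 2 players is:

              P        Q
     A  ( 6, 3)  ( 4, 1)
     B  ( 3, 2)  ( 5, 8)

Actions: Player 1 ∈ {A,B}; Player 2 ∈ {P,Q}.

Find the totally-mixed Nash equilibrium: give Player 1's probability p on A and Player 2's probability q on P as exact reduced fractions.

P1 indiff ⇒ q·6+(1-q)·4 = q·3+(1-q)·5 ⇒ q(3) = (1-q)(1) ⇒ q = 1/4
P2 indiff ⇒ p·3+(1-p)·2 = p·1+(1-p)·8 ⇒ p(2) = (1-p)(6) ⇒ p = 3/4

(p,q) = (3/4, 1/4)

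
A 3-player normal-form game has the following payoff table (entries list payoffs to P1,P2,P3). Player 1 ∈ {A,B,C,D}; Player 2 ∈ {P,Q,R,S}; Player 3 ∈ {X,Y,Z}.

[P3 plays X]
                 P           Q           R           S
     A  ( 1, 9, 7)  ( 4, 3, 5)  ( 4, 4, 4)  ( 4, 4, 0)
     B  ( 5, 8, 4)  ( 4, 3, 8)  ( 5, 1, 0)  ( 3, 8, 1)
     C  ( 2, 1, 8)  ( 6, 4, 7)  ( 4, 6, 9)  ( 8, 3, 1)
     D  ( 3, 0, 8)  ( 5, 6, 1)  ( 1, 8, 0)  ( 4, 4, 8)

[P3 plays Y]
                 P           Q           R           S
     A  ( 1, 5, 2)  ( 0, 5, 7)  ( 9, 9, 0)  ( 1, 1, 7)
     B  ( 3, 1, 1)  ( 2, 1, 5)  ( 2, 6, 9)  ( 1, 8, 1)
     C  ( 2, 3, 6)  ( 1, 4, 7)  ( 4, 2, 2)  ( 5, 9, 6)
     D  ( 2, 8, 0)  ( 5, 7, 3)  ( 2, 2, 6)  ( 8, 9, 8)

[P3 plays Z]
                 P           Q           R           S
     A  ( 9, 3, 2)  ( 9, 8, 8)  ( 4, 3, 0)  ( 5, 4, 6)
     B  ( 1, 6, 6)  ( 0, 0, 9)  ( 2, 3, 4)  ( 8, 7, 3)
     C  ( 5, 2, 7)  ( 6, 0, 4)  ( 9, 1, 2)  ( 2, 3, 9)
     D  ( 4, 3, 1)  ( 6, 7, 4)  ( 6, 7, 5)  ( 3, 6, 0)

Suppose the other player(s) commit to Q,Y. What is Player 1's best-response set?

u_1(A vs Q,Y) = 0
u_1(B vs Q,Y) = 2
u_1(C vs Q,Y) = 1
u_1(D vs Q,Y) = 5
max payoff 5 at {D}

BR_1 = {D}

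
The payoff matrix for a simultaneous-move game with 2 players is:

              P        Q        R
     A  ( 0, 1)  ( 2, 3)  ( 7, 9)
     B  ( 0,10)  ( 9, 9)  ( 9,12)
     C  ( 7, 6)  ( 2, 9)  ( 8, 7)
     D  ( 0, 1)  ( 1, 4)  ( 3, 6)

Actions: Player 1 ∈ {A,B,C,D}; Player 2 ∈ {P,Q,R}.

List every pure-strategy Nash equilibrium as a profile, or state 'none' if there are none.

(A,P): not NE [P1→C gives 7>0; P2→R gives 9>1]
(A,Q): not NE [P1→B gives 9>2; P2→R gives 9>3]
(A,R): not NE [P1→B gives 9>7]
(B,P): not NE [P1→C gives 7>0; P2→R gives 12>10]
(B,Q): not NE [P2→R gives 12>9]
(B,R): NE
(C,P): not NE [P2→Q gives 9>6]
(C,Q): not NE [P1→B gives 9>2]
(C,R): not NE [P1→B gives 9>8; P2→Q gives 9>7]
(D,P): not NE [P1→C gives 7>0; P2→R gives 6>1]
(D,Q): not NE [P1→B gives 9>1; P2→R gives 6>4]
(D,R): not NE [P1→B gives 9>3]

PSNE = {(B,R)}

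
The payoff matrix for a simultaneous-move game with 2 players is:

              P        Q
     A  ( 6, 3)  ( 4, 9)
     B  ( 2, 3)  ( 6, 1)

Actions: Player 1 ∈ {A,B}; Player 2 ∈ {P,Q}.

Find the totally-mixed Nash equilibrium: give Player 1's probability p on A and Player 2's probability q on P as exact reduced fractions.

P1 indiff ⇒ q·6+(1-q)·4 = q·2+(1-q)·6 ⇒ q(4) = (1-q)(2) ⇒ q = 1/3
P2 indiff ⇒ p·3+(1-p)·3 = p·9+(1-p)·1 ⇒ p(-6) = (1-p)(-2) ⇒ p = 1/4

(p,q) = (1/4, 1/3)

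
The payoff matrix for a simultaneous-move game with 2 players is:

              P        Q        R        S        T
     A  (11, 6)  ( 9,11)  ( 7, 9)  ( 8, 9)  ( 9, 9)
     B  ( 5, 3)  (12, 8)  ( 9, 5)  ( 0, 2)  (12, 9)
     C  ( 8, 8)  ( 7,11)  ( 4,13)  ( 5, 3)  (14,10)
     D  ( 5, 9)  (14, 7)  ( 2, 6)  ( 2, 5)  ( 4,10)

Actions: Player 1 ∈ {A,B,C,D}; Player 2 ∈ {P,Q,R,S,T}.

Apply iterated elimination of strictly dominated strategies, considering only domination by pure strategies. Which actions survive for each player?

P2 drop P (T beats it: A:9>6 B:9>3 C:10>8 D:10>9)
P2 drop S (Q beats it: A:11>9 B:8>2 C:11>3 D:7>5)
P1 drop A (B beats it: Q:12>9 R:9>7 T:12>9)
P1→{B,C,D} P2→{Q,R,T}

Remaining: P1:{B,C,D} P2:{Q,R,T}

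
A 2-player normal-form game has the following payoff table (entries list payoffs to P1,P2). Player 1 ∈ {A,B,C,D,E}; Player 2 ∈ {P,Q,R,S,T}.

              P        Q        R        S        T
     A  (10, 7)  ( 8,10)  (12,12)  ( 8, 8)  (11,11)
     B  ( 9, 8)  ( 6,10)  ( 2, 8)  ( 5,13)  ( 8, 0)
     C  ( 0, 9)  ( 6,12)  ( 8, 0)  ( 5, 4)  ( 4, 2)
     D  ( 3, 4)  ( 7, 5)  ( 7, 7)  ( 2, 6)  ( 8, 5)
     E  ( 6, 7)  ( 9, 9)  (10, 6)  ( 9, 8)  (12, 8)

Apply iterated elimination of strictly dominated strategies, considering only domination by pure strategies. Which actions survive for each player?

Survivors P1:{A,E} P2:{Q,R,T}

P1 drop B (A beats it: P:10>9 Q:8>6 R:12>2 S:8>5 T:11>8)
P1 drop C (A beats it: P:10>0 Q:8>6 R:12>8 S:8>5 T:11>4)
P1 drop D (A beats it: P:10>3 Q:8>7 R:12>7 S:8>2 T:11>8)
P2 drop P (Q beats it: A:10>7 E:9>7)
P2 drop S (Q beats it: A:10>8 E:9>8)
P1→{A,E} P2→{Q,R,T}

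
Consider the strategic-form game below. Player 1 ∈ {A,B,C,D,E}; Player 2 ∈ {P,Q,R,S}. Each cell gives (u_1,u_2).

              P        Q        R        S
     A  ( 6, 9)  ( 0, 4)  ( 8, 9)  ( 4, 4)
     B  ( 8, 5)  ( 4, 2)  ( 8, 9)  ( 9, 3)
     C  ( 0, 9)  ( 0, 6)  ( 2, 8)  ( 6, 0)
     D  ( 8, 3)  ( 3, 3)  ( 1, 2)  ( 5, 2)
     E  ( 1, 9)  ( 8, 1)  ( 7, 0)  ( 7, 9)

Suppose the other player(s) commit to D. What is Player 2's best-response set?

argmax u_2 = {P,Q}

u_2(P vs D) = 3
u_2(Q vs D) = 3
u_2(R vs D) = 2
u_2(S vs D) = 2
max payoff 3 at {P,Q}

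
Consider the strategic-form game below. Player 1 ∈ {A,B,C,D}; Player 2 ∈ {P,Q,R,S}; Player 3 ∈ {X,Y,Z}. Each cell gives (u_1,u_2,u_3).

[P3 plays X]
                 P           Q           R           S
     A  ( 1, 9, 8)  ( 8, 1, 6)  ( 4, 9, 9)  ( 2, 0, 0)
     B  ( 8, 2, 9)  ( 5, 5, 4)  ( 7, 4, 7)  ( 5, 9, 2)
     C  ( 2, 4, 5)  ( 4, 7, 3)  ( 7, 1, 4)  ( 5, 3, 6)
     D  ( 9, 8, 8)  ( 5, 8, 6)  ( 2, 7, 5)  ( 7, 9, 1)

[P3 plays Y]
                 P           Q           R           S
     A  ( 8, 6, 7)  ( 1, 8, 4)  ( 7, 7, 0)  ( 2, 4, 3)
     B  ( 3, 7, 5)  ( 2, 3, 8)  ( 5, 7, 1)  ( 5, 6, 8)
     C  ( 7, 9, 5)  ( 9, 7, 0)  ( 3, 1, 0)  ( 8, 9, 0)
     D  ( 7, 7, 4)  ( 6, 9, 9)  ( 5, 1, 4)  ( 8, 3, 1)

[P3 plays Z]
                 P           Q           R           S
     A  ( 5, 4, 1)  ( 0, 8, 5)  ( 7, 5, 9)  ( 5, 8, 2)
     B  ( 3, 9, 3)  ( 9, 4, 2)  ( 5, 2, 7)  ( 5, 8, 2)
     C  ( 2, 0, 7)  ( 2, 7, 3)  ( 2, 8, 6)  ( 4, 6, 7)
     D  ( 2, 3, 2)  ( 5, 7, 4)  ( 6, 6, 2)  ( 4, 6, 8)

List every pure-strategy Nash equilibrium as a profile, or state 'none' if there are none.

(A,P,X): not NE [P1→D gives 9>1]
(A,P,Y): not NE [P2→Q gives 8>6; P3→X gives 8>7]
(A,P,Z): not NE [P2→S gives 8>4; P3→X gives 8>1]
(A,Q,X): not NE [P2→R gives 9>1]
(A,Q,Y): not NE [P1→C gives 9>1; P3→X gives 6>4]
(A,Q,Z): not NE [P1→B gives 9>0; P3→X gives 6>5]
(A,R,X): not NE [P1→C gives 7>4]
(A,R,Y): not NE [P2→Q gives 8>7; P3→Z gives 9>0]
(A,R,Z): not NE [P2→S gives 8>5]
(A,S,X): not NE [P1→D gives 7>2; P2→R gives 9>0; P3→Y gives 3>0]
(A,S,Y): not NE [P1→D gives 8>2; P2→Q gives 8>4]
(A,S,Z): not NE [P3→Y gives 3>2]
(B,P,X): not NE [P1→D gives 9>8; P2→S gives 9>2]
(B,P,Y): not NE [P1→A gives 8>3; P3→X gives 9>5]
(B,P,Z): not NE [P1→A gives 5>3; P3→X gives 9>3]
(B,Q,X): not NE [P1→A gives 8>5; P2→S gives 9>5; P3→Y gives 8>4]
(B,Q,Y): not NE [P1→C gives 9>2; P2→R gives 7>3]
(B,Q,Z): not NE [P2→P gives 9>4; P3→Y gives 8>2]
(B,R,X): not NE [P2→S gives 9>4]
(B,R,Y): not NE [P1→A gives 7>5; P3→Z gives 7>1]
(B,R,Z): not NE [P1→A gives 7>5; P2→P gives 9>2]
(B,S,X): not NE [P1→D gives 7>5; P3→Y gives 8>2]
(B,S,Y): not NE [P1→D gives 8>5; P2→R gives 7>6]
(B,S,Z): not NE [P2→P gives 9>8; P3→Y gives 8>2]
(C,P,X): not NE [P1→D gives 9>2; P2→Q gives 7>4; P3→Z gives 7>5]
(C,P,Y): not NE [P1→A gives 8>7; P3→Z gives 7>5]
(C,P,Z): not NE [P1→A gives 5>2; P2→R gives 8>0]
(C,Q,X): not NE [P1→A gives 8>4]
(C,Q,Y): not NE [P2→S gives 9>7; P3→Z gives 3>0]
(C,Q,Z): not NE [P1→B gives 9>2; P2→R gives 8>7]
(C,R,X): not NE [P2→Q gives 7>1; P3→Z gives 6>4]
(C,R,Y): not NE [P1→A gives 7>3; P2→S gives 9>1; P3→Z gives 6>0]
(C,R,Z): not NE [P1→A gives 7>2]
(C,S,X): not NE [P1→D gives 7>5; P2→Q gives 7>3; P3→Z gives 7>6]
(C,S,Y): not NE [P3→Z gives 7>0]
(C,S,Z): not NE [P1→B gives 5>4; P2→R gives 8>6]
(D,P,X): not NE [P2→S gives 9>8]
(D,P,Y): not NE [P1→A gives 8>7; P2→Q gives 9>7; P3→X gives 8>4]
(D,P,Z): not NE [P1→A gives 5>2; P2→Q gives 7>3; P3→X gives 8>2]
(D,Q,X): not NE [P1→A gives 8>5; P2→S gives 9>8; P3→Y gives 9>6]
(D,Q,Y): not NE [P1→C gives 9>6]
(D,Q,Z): not NE [P1→B gives 9>5; P3→Y gives 9>4]
(D,R,X): not NE [P1→C gives 7>2; P2→S gives 9>7]
(D,R,Y): not NE [P1→A gives 7>5; P2→Q gives 9>1; P3→X gives 5>4]
(D,R,Z): not NE [P1→A gives 7>6; P2→Q gives 7>6; P3→X gives 5>2]
(D,S,X): not NE [P3→Z gives 8>1]
(D,S,Y): not NE [P2→Q gives 9>3; P3→Z gives 8>1]
(D,S,Z): not NE [P1→B gives 5>4; P2→Q gives 7>6]

Equilibria: none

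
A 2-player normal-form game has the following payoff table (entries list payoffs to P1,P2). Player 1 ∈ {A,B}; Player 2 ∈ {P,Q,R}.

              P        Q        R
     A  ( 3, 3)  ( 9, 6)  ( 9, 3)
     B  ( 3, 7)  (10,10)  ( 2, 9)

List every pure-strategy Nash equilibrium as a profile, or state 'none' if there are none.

(A,P): not NE [P2→Q gives 6>3]
(A,Q): not NE [P1→B gives 10>9]
(A,R): not NE [P2→Q gives 6>3]
(B,P): not NE [P2→Q gives 10>7]
(B,Q): NE
(B,R): not NE [P1→A gives 9>2; P2→Q gives 10>9]

PSNE = {(B,Q)}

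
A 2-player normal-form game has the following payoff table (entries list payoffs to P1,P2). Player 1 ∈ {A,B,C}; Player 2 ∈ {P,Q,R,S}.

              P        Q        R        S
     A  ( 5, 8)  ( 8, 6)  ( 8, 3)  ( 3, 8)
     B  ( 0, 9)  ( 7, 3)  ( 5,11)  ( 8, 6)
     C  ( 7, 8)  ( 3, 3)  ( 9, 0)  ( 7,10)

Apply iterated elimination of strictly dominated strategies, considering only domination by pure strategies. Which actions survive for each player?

P2 drop Q (P beats it: A:8>6 B:9>3 C:8>3)
P1 drop A (C beats it: P:7>5 R:9>8 S:7>3)
P1→{B,C} P2→{P,R,S}

IESDS → P1:{B,C} P2:{P,R,S}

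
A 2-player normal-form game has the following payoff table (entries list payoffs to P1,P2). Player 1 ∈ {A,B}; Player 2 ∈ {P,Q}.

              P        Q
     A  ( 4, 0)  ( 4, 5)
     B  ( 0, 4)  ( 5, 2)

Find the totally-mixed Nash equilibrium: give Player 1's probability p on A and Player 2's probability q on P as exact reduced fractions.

P1 mixes 2/7 on A; P2 mixes 1/5 on P

P1 indiff ⇒ q·4+(1-q)·4 = q·0+(1-q)·5 ⇒ q(4) = (1-q)(1) ⇒ q = 1/5
P2 indiff ⇒ p·0+(1-p)·4 = p·5+(1-p)·2 ⇒ p(-5) = (1-p)(-2) ⇒ p = 2/7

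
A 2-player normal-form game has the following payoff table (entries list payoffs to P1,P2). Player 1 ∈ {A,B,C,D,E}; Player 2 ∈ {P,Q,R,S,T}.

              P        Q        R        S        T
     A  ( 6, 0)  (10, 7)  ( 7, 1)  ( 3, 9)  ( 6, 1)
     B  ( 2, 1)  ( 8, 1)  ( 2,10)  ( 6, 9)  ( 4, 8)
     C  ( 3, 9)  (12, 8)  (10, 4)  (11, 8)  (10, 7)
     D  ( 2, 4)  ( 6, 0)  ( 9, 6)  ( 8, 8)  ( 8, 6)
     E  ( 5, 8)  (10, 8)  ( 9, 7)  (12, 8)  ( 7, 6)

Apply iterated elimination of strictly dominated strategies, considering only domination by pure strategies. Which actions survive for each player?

P1 drop B (C beats it: P:3>2 Q:12>8 R:10>2 S:11>6 T:10>4)
P1 drop D (C beats it: P:3>2 Q:12>6 R:10>9 S:11>8 T:10>8)
P2 drop R (Q beats it: A:7>1 C:8>4 E:8>7)
P2 drop T (Q beats it: A:7>1 C:8>7 E:8>6)
P1→{A,C,E} P2→{P,Q,S}

Survivors P1:{A,C,E} P2:{P,Q,S}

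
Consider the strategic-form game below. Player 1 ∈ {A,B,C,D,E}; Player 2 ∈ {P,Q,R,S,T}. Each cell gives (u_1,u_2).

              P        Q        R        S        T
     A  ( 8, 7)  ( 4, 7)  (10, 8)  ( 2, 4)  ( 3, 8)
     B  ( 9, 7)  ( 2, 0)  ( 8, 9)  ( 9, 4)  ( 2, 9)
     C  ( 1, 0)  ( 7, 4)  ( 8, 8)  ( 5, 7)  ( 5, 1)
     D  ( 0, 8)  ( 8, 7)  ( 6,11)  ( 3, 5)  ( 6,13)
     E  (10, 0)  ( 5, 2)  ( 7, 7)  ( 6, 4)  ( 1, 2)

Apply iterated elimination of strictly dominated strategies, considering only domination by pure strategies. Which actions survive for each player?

Survivors P1:{A,C,D} P2:{R,T}

P2 drop P (R beats it: A:8>7 B:9>7 C:8>0 D:11>8 E:7>0)
P2 drop Q (R beats it: A:8>7 B:9>0 C:8>4 D:11>7 E:7>2)
P1 drop E (B beats it: R:8>7 S:9>6 T:2>1)
P2 drop S (R beats it: A:8>4 B:9>4 C:8>7 D:11>5)
P1 drop B (A beats it: R:10>8 T:3>2)
P1→{A,C,D} P2→{R,T}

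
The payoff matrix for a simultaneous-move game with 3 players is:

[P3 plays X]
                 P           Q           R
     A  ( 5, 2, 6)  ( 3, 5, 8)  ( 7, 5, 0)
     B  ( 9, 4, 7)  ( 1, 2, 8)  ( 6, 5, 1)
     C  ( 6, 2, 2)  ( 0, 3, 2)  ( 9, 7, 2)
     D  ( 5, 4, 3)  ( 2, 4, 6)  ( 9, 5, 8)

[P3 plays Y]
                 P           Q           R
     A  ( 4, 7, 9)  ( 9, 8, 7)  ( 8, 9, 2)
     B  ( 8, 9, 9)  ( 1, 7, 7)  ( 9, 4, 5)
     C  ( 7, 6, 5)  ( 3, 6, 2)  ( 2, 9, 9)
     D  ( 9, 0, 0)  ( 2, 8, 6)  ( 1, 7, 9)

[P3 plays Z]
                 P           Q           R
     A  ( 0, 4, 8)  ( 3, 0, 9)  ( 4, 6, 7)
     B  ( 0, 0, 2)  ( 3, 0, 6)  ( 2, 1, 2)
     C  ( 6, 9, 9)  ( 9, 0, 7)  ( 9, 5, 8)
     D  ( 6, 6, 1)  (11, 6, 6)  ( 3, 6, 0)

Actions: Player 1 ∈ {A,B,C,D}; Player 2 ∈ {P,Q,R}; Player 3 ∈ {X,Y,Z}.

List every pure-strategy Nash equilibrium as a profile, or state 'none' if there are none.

(A,P,X): not NE [P1→B gives 9>5; P2→R gives 5>2; P3→Y gives 9>6]
(A,P,Y): not NE [P1→D gives 9>4; P2→R gives 9>7]
(A,P,Z): not NE [P1→D gives 6>0; P2→R gives 6>4; P3→Y gives 9>8]
(A,Q,X): not NE [P3→Z gives 9>8]
(A,Q,Y): not NE [P2→R gives 9>8; P3→Z gives 9>7]
(A,Q,Z): not NE [P1→D gives 11>3; P2→R gives 6>0]
(A,R,X): not NE [P1→D gives 9>7; P3→Z gives 7>0]
(A,R,Y): not NE [P1→B gives 9>8; P3→Z gives 7>2]
(A,R,Z): not NE [P1→C gives 9>4]
(B,P,X): not NE [P2→R gives 5>4; P3→Y gives 9>7]
(B,P,Y): not NE [P1→D gives 9>8]
(B,P,Z): not NE [P1→D gives 6>0; P2→R gives 1>0; P3→Y gives 9>2]
(B,Q,X): not NE [P1→A gives 3>1; P2→R gives 5>2]
(B,Q,Y): not NE [P1→A gives 9>1; P2→P gives 9>7; P3→X gives 8>7]
(B,Q,Z): not NE [P1→D gives 11>3; P2→R gives 1>0; P3→X gives 8>6]
(B,R,X): not NE [P1→D gives 9>6; P3→Y gives 5>1]
(B,R,Y): not NE [P2→P gives 9>4]
(B,R,Z): not NE [P1→C gives 9>2; P3→Y gives 5>2]
(C,P,X): not NE [P1→B gives 9>6; P2→R gives 7>2; P3→Z gives 9>2]
(C,P,Y): not NE [P1→D gives 9>7; P2→R gives 9>6; P3→Z gives 9>5]
(C,P,Z): NE
(C,Q,X): not NE [P1→A gives 3>0; P2→R gives 7>3; P3→Z gives 7>2]
(C,Q,Y): not NE [P1→A gives 9>3; P2→R gives 9>6; P3→Z gives 7>2]
(C,Q,Z): not NE [P1→D gives 11>9; P2→P gives 9>0]
(C,R,X): not NE [P3→Y gives 9>2]
(C,R,Y): not NE [P1→B gives 9>2]
(C,R,Z): not NE [P2→P gives 9>5; P3→Y gives 9>8]
(D,P,X): not NE [P1→B gives 9>5; P2→R gives 5>4]
(D,P,Y): not NE [P2→Q gives 8>0; P3→X gives 3>0]
(D,P,Z): not NE [P3→X gives 3>1]
(D,Q,X): not NE [P1→A gives 3>2; P2→R gives 5>4]
(D,Q,Y): not NE [P1→A gives 9>2]
(D,Q,Z): NE
(D,R,X): not NE [P3→Y gives 9>8]
(D,R,Y): not NE [P1→B gives 9>1; P2→Q gives 8>7]
(D,R,Z): not NE [P1→C gives 9>3; P3→Y gives 9>0]

PSNE = {(C,P,Z), (D,Q,Z)}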